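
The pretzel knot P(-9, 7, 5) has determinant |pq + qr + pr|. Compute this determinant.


Step 1: Compute pq + qr + pr.
pq = (-9)*7 = -63
qr = 7*5 = 35
pr = (-9)*5 = -45
pq + qr + pr = -63 + 35 + (-45) = -73
Step 2: Take absolute value.
det(P(-9,7,5)) = |-73| = 73

73


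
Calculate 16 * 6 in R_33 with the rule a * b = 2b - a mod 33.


16 * 6 = 2*6 - 16 mod 33
= 12 - 16 mod 33
= -4 mod 33 = 29

29


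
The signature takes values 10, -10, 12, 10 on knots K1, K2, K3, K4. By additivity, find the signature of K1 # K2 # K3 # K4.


The signature is additive under connected sum.
signature(K1 # K2 # K3 # K4) = (10) + (-10) + (12) + (10)
= 22

22


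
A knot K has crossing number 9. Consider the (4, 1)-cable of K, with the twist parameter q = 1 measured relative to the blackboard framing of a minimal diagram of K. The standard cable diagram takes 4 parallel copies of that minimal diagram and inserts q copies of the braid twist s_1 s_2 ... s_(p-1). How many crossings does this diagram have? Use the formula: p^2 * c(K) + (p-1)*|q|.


Step 1: Each of the c(K) crossings of the companion diagram becomes p*p = p^2 crossings among the p parallel strands, and each of the |q| twists s_1 s_2 ... s_(p-1) adds (p-1) crossings.
  Crossings = p^2 * c(K) + (p-1)*|q|
Step 2: = 4^2 * 9 + (4-1)*1
Step 3: = 16*9 + 3*1
Step 4: = 144 + 3 = 147

147


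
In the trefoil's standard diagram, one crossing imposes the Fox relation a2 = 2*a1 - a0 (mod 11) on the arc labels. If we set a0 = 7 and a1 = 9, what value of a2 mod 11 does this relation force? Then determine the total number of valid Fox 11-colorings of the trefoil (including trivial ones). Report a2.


Step 1: Apply the given crossing relation 2*a1 - a0 - a2 = 0 (mod 11).
  a2 = 2*a1 - a0 mod 11
  a2 = 2*9 - 7 mod 11
  a2 = 18 - 7 mod 11
  a2 = 11 mod 11 = 0
Step 2: The trefoil has determinant 3.
  Number of Fox p-colorings (p prime) is p^2 if p = 3, else p.
  Since 11 does not divide 3, only trivial (constant) colorings exist.
  (So the trial a0 = 7, a1 = 9 with a0 != a1 does NOT extend to a valid coloring of the whole trefoil: the other two crossing relations require 3*(a1 - a0) = 0 (mod 11), which fails.)
  Total colorings = 11
Step 3: a2 = 0, total Fox 11-colorings = 11

0


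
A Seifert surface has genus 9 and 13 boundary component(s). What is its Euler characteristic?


chi = 2 - 2g - b
= 2 - 2*9 - 13
= 2 - 18 - 13 = -29

-29


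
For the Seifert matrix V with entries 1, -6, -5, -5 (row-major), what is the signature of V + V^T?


Step 1: V + V^T = [[2, -11], [-11, -10]]
Step 2: trace = -8, det = -141
Step 3: Discriminant = (-8)^2 - 4*(-141) = 628
Step 4: Eigenvalues: 8.52996, -16.53
Step 5: Signature = (# positive eigenvalues) - (# negative eigenvalues) = 0

0


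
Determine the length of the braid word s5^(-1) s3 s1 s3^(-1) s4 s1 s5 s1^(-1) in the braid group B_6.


The word length counts the number of generators (including inverses).
Listing each generator: s5^(-1), s3, s1, s3^(-1), s4, s1, s5, s1^(-1)
There are 8 generators in this braid word.

8


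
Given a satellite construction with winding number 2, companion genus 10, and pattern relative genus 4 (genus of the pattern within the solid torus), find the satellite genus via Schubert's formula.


Schubert: g(satellite) = g_rel(pattern) + |winding| * g(companion),
where g_rel(pattern) is the genus of the pattern relative to the solid torus.
= 4 + 2 * 10
= 4 + 20 = 24

24


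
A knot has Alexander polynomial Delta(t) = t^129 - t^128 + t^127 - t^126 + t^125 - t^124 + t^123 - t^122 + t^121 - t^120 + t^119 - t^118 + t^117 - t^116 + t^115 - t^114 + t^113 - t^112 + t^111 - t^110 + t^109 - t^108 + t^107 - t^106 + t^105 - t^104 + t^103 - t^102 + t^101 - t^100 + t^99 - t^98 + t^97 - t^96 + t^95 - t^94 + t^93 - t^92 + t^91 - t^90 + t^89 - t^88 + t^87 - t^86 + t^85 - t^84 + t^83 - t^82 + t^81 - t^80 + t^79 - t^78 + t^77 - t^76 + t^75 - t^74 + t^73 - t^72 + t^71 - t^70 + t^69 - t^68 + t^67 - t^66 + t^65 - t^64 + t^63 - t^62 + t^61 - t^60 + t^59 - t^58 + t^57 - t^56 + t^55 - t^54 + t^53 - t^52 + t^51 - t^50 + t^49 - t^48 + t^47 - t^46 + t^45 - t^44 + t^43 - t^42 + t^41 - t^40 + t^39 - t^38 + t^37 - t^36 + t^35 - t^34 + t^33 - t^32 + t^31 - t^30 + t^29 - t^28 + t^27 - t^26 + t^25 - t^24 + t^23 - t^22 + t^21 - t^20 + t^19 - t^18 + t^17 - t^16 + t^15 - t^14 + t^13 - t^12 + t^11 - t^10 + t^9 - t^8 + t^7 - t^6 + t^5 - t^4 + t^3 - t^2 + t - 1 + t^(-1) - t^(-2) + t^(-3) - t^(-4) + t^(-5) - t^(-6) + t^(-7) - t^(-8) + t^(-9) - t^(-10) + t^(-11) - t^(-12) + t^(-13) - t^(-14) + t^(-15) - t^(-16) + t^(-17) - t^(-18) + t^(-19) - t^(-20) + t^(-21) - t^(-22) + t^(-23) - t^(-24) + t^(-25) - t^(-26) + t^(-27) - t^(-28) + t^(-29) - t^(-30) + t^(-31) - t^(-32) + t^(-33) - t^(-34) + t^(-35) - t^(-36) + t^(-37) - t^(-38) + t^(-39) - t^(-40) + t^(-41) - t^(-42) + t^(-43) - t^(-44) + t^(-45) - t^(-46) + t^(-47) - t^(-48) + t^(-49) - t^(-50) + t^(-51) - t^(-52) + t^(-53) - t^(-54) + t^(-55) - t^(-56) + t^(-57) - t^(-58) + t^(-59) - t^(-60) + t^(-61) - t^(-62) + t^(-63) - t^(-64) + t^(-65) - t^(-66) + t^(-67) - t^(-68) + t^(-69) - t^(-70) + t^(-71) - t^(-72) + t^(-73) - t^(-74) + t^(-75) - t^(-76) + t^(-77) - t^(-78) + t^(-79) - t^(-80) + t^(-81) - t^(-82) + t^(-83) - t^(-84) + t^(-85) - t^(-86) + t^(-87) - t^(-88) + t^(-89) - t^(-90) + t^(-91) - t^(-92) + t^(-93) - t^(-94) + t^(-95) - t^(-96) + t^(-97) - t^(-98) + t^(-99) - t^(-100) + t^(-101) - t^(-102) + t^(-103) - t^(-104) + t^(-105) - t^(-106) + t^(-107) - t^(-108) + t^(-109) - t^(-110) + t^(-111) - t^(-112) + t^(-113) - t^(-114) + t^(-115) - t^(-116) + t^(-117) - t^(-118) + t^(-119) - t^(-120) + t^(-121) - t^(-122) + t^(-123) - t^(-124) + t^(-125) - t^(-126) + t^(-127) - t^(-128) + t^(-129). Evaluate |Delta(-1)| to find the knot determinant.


Step 1: The polynomial has 259 terms with alternating signs, exponents from 129 down to -129.
Step 2: Substitute t = -1. The i-th term has coefficient (-1)^i and exponent (m-i),
  so its value is (-1)^i * (-1)^(m-i) = (-1)^m = -1 for every i.
Step 3: All 259 terms equal -1, so Delta(-1) = 259 * (-1) = -259
Step 4: |Delta(-1)| = 259

259


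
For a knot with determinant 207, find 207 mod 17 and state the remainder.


Step 1: A knot is p-colorable if and only if p divides its determinant.
Step 2: Compute 207 mod 17.
207 = 12 * 17 + 3
Step 3: 207 mod 17 = 3
Step 4: The knot is 17-colorable: no

3


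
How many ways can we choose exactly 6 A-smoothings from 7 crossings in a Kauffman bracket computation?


We choose which 6 of 7 crossings get A-smoothings.
C(7, 6) = 7! / (6! * 1!)
= 7

7


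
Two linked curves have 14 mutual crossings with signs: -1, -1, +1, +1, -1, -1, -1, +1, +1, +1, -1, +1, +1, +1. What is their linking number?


Step 1: Count positive crossings: 8
Step 2: Count negative crossings: 6
Step 3: Sum of signs = 8 - 6 = 2
Step 4: Linking number = sum/2 = 2/2 = 1

1


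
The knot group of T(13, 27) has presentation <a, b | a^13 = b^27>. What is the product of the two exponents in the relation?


The relation is a^13 = b^27.
Product of exponents = 13 * 27
= 351

351


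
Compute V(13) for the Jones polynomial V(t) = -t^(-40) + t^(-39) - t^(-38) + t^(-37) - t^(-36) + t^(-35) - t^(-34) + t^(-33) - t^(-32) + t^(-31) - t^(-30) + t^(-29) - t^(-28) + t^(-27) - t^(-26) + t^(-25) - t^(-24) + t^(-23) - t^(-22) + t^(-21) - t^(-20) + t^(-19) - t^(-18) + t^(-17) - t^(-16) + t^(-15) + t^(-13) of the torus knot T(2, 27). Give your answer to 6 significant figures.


Substituting t = 13 into V(t) = -t^(-40) + t^(-39) - t^(-38) + t^(-37) - t^(-36) + t^(-35) - t^(-34) + t^(-33) - t^(-32) + t^(-31) - t^(-30) + t^(-29) - t^(-28) + t^(-27) - t^(-26) + t^(-25) - t^(-24) + t^(-23) - t^(-22) + t^(-21) - t^(-20) + t^(-19) - t^(-18) + t^(-17) - t^(-16) + t^(-15) + t^(-13):
  (-)t^(-40) = -2.76864e-45
  (+)t^(-39) = 3.59923e-44
  (-)t^(-38) = -4.679e-43
  (+)t^(-37) = 6.08269e-42
  (-)t^(-36) = -7.9075e-41
  (+)t^(-35) = 1.02798e-39
  (-)t^(-34) = -1.33637e-38
  (+)t^(-33) = 1.73728e-37
  (-)t^(-32) = -2.25846e-36
  (+)t^(-31) = 2.936e-35
  (-)t^(-30) = -3.8168e-34
  (+)t^(-29) = 4.96184e-33
  (-)t^(-28) = -6.45039e-32
  (+)t^(-27) = 8.38551e-31
  (-)t^(-26) = -1.09012e-29
  (+)t^(-25) = 1.41715e-28
  (-)t^(-24) = -1.8423e-27
  (+)t^(-23) = 2.39499e-26
  (-)t^(-22) = -3.11348e-25
  (+)t^(-21) = 4.04753e-24
  (-)t^(-20) = -5.26178e-23
  (+)t^(-19) = 6.84032e-22
  (-)t^(-18) = -8.89241e-21
  (+)t^(-17) = 1.15601e-19
  (-)t^(-16) = -1.50282e-18
  (+)t^(-15) = 1.95366e-17
  (+)t^(-13) = 3.30169e-15
Sum = (-2.76864e-45) + (3.59923e-44) + (-4.679e-43) + (6.08269e-42) + (-7.9075e-41) + (1.02798e-39) + (-1.33637e-38) + (1.73728e-37) + (-2.25846e-36) + (2.936e-35) + (-3.8168e-34) + (4.96184e-33) + (-6.45039e-32) + (8.38551e-31) + (-1.09012e-29) + (1.41715e-28) + (-1.8423e-27) + (2.39499e-26) + (-3.11348e-25) + (4.04753e-24) + (-5.26178e-23) + (6.84032e-22) + (-8.89241e-21) + (1.15601e-19) + (-1.50282e-18) + (1.95366e-17) + (3.30169e-15)
= 3.319832114e-15
Rounded to 6 significant figures: 3.31983e-15

3.31983e-15


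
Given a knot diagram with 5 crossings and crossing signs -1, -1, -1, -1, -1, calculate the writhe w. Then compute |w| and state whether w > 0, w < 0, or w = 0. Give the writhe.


Step 1: Count positive crossings (+1).
Positive crossings: 0
Step 2: Count negative crossings (-1).
Negative crossings: 5
Step 3: Writhe = (positive) - (negative)
w = 0 - 5 = -5
Step 4: |w| = 5, and w is negative

-5


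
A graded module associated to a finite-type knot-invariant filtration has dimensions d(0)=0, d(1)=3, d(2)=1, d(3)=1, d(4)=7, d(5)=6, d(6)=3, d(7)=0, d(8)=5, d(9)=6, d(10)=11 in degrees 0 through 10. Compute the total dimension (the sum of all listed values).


Total dimension = d(0) + d(1) + ... + d(10)
= 0 + 3 + 1 + 1 + 7 + 6 + 3 + 0 + 5 + 6 + 11
= 43

43


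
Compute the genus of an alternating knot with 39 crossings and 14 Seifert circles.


For alternating knots, g = (c - s + 1)/2.
= (39 - 14 + 1)/2
= 26/2 = 13

13


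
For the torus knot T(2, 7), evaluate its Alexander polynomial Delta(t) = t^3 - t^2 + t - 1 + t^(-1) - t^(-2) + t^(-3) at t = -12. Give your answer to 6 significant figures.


Substituting t = -12 into Delta(t) = t^3 - t^2 + t - 1 + t^(-1) - t^(-2) + t^(-3):
Term values: (-1728) + (-144) + (-12) + (-1) + (-0.0833333) + (-0.00694444) + (-0.000578704)
Sum = -1885.090856
Rounded to 6 significant figures: -1885.09

-1885.09


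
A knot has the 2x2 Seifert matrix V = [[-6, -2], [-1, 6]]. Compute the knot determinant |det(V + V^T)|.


Step 1: Form V + V^T where V = [[-6, -2], [-1, 6]]
  V^T = [[-6, -1], [-2, 6]]
  V + V^T = [[-12, -3], [-3, 12]]
Step 2: det(V + V^T) = (-12)*12 - (-3)*(-3)
  = -144 - 9 = -153
Step 3: Knot determinant = |det(V + V^T)| = |-153| = 153

153


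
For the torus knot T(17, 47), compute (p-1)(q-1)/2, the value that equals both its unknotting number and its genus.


For a torus knot T(p,q), both the unknotting number and genus equal (p-1)(q-1)/2.
= (17-1)(47-1)/2
= 16*46/2
= 736/2 = 368

368


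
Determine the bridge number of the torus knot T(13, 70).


The bridge number of T(p,q) is min(p,q).
min(13, 70) = 13

13


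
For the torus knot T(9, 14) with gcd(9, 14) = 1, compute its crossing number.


For a torus knot T(p, q) with gcd(p,q)=1,
the crossing number is min(p*(q-1), q*(p-1)).
p*(q-1) = 9*13 = 117
q*(p-1) = 14*8 = 112
min(117, 112) = 112

112


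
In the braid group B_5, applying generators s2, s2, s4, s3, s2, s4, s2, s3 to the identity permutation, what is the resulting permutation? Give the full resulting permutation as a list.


Starting with identity [1, 2, 3, 4, 5].
Apply generators in sequence:
  After s2: [1, 3, 2, 4, 5]
  After s2: [1, 2, 3, 4, 5]
  After s4: [1, 2, 3, 5, 4]
  After s3: [1, 2, 5, 3, 4]
  After s2: [1, 5, 2, 3, 4]
  After s4: [1, 5, 2, 4, 3]
  After s2: [1, 2, 5, 4, 3]
  After s3: [1, 2, 4, 5, 3]
Final permutation: [1, 2, 4, 5, 3]

[1, 2, 4, 5, 3]


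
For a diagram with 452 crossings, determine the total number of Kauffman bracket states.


Each crossing contributes 2 choices (A-smoothing or B-smoothing).
Total states = 2^452 = 11629419588729710248789180926208072549658261770997088964503843186890228609814366773219056811420217048972200345700258846936553626057834496

11629419588729710248789180926208072549658261770997088964503843186890228609814366773219056811420217048972200345700258846936553626057834496


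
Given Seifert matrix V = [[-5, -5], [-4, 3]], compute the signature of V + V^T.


Step 1: V + V^T = [[-10, -9], [-9, 6]]
Step 2: trace = -4, det = -141
Step 3: Discriminant = (-4)^2 - 4*(-141) = 580
Step 4: Eigenvalues: 10.0416, -14.0416
Step 5: Signature = (# positive eigenvalues) - (# negative eigenvalues) = 0

0


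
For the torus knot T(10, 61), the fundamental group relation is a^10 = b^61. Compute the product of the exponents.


The relation is a^10 = b^61.
Product of exponents = 10 * 61
= 610

610


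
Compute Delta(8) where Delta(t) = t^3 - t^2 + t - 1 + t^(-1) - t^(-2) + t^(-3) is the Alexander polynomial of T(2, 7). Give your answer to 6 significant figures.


Substituting t = 8 into Delta(t) = t^3 - t^2 + t - 1 + t^(-1) - t^(-2) + t^(-3):
Term values: (512) + (-64) + (8) + (-1) + (0.125) + (-0.015625) + (0.00195312)
Sum = 455.1113281
Rounded to 6 significant figures: 455.111

455.111


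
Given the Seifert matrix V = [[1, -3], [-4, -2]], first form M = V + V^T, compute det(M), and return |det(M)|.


Step 1: Form V + V^T where V = [[1, -3], [-4, -2]]
  V^T = [[1, -4], [-3, -2]]
  V + V^T = [[2, -7], [-7, -4]]
Step 2: det(V + V^T) = 2*(-4) - (-7)*(-7)
  = -8 - 49 = -57
Step 3: Knot determinant = |det(V + V^T)| = |-57| = 57

57


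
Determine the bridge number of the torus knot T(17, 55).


The bridge number of T(p,q) is min(p,q).
min(17, 55) = 17

17


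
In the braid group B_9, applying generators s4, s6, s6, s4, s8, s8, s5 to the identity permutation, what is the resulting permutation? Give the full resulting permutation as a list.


Starting with identity [1, 2, 3, 4, 5, 6, 7, 8, 9].
Apply generators in sequence:
  After s4: [1, 2, 3, 5, 4, 6, 7, 8, 9]
  After s6: [1, 2, 3, 5, 4, 7, 6, 8, 9]
  After s6: [1, 2, 3, 5, 4, 6, 7, 8, 9]
  After s4: [1, 2, 3, 4, 5, 6, 7, 8, 9]
  After s8: [1, 2, 3, 4, 5, 6, 7, 9, 8]
  After s8: [1, 2, 3, 4, 5, 6, 7, 8, 9]
  After s5: [1, 2, 3, 4, 6, 5, 7, 8, 9]
Final permutation: [1, 2, 3, 4, 6, 5, 7, 8, 9]

[1, 2, 3, 4, 6, 5, 7, 8, 9]


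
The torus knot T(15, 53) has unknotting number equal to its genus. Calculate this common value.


For a torus knot T(p,q), both the unknotting number and genus equal (p-1)(q-1)/2.
= (15-1)(53-1)/2
= 14*52/2
= 728/2 = 364

364


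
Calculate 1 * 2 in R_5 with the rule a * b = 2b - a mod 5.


1 * 2 = 2*2 - 1 mod 5
= 4 - 1 mod 5
= 3 mod 5 = 3

3


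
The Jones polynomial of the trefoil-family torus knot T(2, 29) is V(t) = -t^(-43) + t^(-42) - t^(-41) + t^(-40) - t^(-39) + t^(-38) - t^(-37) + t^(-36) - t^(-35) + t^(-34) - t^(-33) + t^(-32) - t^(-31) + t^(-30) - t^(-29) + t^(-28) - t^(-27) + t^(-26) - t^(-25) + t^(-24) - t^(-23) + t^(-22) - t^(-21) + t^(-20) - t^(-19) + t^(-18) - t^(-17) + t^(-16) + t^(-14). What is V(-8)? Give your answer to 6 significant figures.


Substituting t = -8 into V(t) = -t^(-43) + t^(-42) - t^(-41) + t^(-40) - t^(-39) + t^(-38) - t^(-37) + t^(-36) - t^(-35) + t^(-34) - t^(-33) + t^(-32) - t^(-31) + t^(-30) - t^(-29) + t^(-28) - t^(-27) + t^(-26) - t^(-25) + t^(-24) - t^(-23) + t^(-22) - t^(-21) + t^(-20) - t^(-19) + t^(-18) - t^(-17) + t^(-16) + t^(-14):
  (-)t^(-43) = 1.46937e-39
  (+)t^(-42) = 1.17549e-38
  (-)t^(-41) = 9.40395e-38
  (+)t^(-40) = 7.52316e-37
  (-)t^(-39) = 6.01853e-36
  (+)t^(-38) = 4.81482e-35
  (-)t^(-37) = 3.85186e-34
  (+)t^(-36) = 3.08149e-33
  (-)t^(-35) = 2.46519e-32
  (+)t^(-34) = 1.97215e-31
  (-)t^(-33) = 1.57772e-30
  (+)t^(-32) = 1.26218e-29
  (-)t^(-31) = 1.00974e-28
  (+)t^(-30) = 8.07794e-28
  (-)t^(-29) = 6.46235e-27
  (+)t^(-28) = 5.16988e-26
  (-)t^(-27) = 4.1359e-25
  (+)t^(-26) = 3.30872e-24
  (-)t^(-25) = 2.64698e-23
  (+)t^(-24) = 2.11758e-22
  (-)t^(-23) = 1.69407e-21
  (+)t^(-22) = 1.35525e-20
  (-)t^(-21) = 1.0842e-19
  (+)t^(-20) = 8.67362e-19
  (-)t^(-19) = 6.93889e-18
  (+)t^(-18) = 5.55112e-17
  (-)t^(-17) = 4.44089e-16
  (+)t^(-16) = 3.55271e-15
  (+)t^(-14) = 2.27374e-13
Sum = (1.46937e-39) + (1.17549e-38) + (9.40395e-38) + (7.52316e-37) + (6.01853e-36) + (4.81482e-35) + (3.85186e-34) + (3.08149e-33) + (2.46519e-32) + (1.97215e-31) + (1.57772e-30) + (1.26218e-29) + (1.00974e-28) + (8.07794e-28) + (6.46235e-27) + (5.16988e-26) + (4.1359e-25) + (3.30872e-24) + (2.64698e-23) + (2.11758e-22) + (1.69407e-21) + (1.35525e-20) + (1.0842e-19) + (8.67362e-19) + (6.93889e-18) + (5.55112e-17) + (4.44089e-16) + (3.55271e-15) + (2.27374e-13)
= 2.314339196e-13
Rounded to 6 significant figures: 2.31434e-13

2.31434e-13


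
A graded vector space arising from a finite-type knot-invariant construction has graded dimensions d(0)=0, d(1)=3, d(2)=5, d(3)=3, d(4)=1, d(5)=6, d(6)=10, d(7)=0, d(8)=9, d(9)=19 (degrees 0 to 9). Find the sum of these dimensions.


Total dimension = d(0) + d(1) + ... + d(9)
= 0 + 3 + 5 + 3 + 1 + 6 + 10 + 0 + 9 + 19
= 56

56


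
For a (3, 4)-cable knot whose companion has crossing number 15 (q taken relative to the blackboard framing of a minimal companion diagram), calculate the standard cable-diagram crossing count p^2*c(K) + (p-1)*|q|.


Step 1: Each of the c(K) crossings of the companion diagram becomes p*p = p^2 crossings among the p parallel strands, and each of the |q| twists s_1 s_2 ... s_(p-1) adds (p-1) crossings.
  Crossings = p^2 * c(K) + (p-1)*|q|
Step 2: = 3^2 * 15 + (3-1)*4
Step 3: = 9*15 + 2*4
Step 4: = 135 + 8 = 143

143


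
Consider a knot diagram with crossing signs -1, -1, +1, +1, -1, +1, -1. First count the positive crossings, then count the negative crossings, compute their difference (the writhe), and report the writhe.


Step 1: Count positive crossings (+1).
Positive crossings: 3
Step 2: Count negative crossings (-1).
Negative crossings: 4
Step 3: Writhe = (positive) - (negative)
w = 3 - 4 = -1
Step 4: |w| = 1, and w is negative

-1


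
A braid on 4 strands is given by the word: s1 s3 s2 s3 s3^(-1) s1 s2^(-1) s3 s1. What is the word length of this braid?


The word length counts the number of generators (including inverses).
Listing each generator: s1, s3, s2, s3, s3^(-1), s1, s2^(-1), s3, s1
There are 9 generators in this braid word.

9


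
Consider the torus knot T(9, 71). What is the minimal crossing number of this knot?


For a torus knot T(p, q) with gcd(p,q)=1,
the crossing number is min(p*(q-1), q*(p-1)).
p*(q-1) = 9*70 = 630
q*(p-1) = 71*8 = 568
min(630, 568) = 568

568


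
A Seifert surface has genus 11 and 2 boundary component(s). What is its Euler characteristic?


chi = 2 - 2g - b
= 2 - 2*11 - 2
= 2 - 22 - 2 = -22

-22


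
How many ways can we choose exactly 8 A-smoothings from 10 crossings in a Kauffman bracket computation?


We choose which 8 of 10 crossings get A-smoothings.
C(10, 8) = 10! / (8! * 2!)
= 45

45


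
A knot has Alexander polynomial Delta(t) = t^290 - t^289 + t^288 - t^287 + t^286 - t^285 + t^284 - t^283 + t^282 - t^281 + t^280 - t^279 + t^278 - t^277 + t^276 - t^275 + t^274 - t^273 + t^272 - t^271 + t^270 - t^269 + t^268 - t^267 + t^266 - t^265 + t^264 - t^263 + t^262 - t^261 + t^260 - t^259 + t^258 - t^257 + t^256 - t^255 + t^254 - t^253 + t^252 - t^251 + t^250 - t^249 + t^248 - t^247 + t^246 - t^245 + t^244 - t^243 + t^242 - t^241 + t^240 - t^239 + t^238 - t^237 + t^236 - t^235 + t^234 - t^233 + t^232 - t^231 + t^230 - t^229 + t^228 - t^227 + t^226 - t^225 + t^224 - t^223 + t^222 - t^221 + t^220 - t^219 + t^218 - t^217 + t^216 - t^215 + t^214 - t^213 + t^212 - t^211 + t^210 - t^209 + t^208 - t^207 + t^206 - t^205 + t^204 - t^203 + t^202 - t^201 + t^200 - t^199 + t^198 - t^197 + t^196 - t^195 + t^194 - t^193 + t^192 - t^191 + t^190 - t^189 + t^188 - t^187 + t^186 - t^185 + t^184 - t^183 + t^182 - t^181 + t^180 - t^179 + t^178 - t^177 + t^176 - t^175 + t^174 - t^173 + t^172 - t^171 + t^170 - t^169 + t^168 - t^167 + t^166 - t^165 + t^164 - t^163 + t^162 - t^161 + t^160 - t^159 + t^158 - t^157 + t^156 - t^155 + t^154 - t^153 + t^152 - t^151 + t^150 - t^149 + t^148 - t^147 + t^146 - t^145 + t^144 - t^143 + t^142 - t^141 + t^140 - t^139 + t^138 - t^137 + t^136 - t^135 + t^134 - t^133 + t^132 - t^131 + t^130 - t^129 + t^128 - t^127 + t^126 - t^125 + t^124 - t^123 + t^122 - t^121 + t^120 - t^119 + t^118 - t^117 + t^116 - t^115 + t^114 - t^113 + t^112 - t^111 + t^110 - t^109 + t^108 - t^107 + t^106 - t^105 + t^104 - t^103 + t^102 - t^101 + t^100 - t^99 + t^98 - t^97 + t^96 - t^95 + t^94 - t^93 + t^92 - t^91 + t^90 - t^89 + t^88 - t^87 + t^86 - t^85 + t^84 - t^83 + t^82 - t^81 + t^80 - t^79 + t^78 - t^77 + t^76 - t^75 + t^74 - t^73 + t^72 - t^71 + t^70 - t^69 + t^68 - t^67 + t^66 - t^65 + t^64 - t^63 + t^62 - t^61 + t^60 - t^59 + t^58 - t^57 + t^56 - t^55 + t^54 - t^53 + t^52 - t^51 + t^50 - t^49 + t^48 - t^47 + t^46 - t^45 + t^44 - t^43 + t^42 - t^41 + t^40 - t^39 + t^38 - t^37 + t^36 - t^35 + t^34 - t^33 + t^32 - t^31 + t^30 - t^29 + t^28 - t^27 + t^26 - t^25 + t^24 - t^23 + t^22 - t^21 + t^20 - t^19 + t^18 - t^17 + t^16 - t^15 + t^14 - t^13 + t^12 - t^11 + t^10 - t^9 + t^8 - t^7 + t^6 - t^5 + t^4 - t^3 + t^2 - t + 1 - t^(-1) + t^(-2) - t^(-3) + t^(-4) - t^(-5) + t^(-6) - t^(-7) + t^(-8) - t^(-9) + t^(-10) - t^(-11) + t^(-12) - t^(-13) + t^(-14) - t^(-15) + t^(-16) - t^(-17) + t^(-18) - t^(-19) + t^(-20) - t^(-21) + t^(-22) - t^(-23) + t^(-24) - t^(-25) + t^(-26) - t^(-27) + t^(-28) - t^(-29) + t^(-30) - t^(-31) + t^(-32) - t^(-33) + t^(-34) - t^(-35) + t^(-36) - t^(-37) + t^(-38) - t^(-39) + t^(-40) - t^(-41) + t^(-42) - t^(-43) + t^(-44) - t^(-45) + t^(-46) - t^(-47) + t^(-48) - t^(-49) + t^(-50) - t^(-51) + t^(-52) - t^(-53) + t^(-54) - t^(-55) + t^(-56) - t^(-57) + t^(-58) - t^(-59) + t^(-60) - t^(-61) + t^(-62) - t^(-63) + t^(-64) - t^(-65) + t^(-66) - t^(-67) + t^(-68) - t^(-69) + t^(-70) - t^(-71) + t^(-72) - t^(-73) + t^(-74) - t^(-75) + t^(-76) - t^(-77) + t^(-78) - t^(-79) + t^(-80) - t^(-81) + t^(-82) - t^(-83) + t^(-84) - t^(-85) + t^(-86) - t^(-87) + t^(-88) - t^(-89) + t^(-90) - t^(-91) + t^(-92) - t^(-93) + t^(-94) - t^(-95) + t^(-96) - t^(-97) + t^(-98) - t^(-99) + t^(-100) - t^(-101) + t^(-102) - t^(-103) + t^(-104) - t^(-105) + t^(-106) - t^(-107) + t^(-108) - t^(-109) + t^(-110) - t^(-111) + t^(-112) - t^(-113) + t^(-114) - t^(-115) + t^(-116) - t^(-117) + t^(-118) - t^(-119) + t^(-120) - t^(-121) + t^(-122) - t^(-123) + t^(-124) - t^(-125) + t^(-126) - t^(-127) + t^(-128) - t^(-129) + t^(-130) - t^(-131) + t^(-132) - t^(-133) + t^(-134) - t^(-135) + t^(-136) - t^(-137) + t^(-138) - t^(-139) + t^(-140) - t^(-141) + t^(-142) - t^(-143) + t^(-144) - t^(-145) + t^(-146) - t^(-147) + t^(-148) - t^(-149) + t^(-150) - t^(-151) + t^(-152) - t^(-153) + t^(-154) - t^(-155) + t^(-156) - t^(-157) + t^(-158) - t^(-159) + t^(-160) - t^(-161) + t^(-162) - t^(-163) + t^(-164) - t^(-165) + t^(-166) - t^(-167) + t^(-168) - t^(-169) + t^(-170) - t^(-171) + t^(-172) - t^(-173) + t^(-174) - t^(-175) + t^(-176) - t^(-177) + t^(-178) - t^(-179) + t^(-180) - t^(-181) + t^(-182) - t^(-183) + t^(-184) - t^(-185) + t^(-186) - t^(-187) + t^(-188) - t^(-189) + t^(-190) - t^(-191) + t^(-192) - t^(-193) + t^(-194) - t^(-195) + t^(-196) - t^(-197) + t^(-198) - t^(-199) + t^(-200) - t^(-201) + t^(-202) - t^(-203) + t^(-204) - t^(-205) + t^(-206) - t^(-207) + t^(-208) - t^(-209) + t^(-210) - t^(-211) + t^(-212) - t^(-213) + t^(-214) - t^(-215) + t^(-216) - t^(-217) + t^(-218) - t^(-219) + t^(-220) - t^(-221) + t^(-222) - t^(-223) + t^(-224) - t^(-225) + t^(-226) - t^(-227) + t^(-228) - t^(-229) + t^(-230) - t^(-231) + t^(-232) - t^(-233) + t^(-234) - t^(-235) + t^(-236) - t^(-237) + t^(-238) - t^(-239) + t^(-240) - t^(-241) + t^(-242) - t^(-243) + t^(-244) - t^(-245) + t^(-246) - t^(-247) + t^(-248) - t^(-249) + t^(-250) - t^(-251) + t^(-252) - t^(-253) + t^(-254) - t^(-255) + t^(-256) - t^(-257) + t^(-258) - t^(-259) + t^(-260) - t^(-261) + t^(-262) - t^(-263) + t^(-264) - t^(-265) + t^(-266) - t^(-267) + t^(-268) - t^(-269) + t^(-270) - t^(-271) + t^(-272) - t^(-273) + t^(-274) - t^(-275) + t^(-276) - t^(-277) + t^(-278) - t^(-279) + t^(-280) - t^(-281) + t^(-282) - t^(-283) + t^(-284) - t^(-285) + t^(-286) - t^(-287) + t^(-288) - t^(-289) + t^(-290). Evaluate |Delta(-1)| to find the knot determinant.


Step 1: The polynomial has 581 terms with alternating signs, exponents from 290 down to -290.
Step 2: Substitute t = -1. The i-th term has coefficient (-1)^i and exponent (m-i),
  so its value is (-1)^i * (-1)^(m-i) = (-1)^m = 1 for every i.
Step 3: All 581 terms equal 1, so Delta(-1) = 581 * (1) = 581
Step 4: |Delta(-1)| = 581

581


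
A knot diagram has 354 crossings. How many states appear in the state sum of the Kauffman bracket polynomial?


Each crossing contributes 2 choices (A-smoothing or B-smoothing).
Total states = 2^354 = 36695977855841144185773134324833391052745039826692497979801421430190766017415756929120296849762010984873984

36695977855841144185773134324833391052745039826692497979801421430190766017415756929120296849762010984873984


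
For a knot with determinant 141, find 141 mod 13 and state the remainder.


Step 1: A knot is p-colorable if and only if p divides its determinant.
Step 2: Compute 141 mod 13.
141 = 10 * 13 + 11
Step 3: 141 mod 13 = 11
Step 4: The knot is 13-colorable: no

11


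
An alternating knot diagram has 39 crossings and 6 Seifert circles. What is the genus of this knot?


For alternating knots, g = (c - s + 1)/2.
= (39 - 6 + 1)/2
= 34/2 = 17

17


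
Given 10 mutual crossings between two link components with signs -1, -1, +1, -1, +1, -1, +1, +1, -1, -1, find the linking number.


Step 1: Count positive crossings: 4
Step 2: Count negative crossings: 6
Step 3: Sum of signs = 4 - 6 = -2
Step 4: Linking number = sum/2 = -2/2 = -1

-1


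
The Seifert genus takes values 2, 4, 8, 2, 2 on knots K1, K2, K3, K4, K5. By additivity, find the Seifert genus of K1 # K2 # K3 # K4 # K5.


The Seifert genus is additive under connected sum.
Seifert genus(K1 # K2 # K3 # K4 # K5) = (2) + (4) + (8) + (2) + (2)
= 18

18


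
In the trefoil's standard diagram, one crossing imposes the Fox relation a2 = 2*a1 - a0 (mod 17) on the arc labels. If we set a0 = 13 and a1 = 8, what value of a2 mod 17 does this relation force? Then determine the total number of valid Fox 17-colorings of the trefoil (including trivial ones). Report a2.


Step 1: Apply the given crossing relation 2*a1 - a0 - a2 = 0 (mod 17).
  a2 = 2*a1 - a0 mod 17
  a2 = 2*8 - 13 mod 17
  a2 = 16 - 13 mod 17
  a2 = 3 mod 17 = 3
Step 2: The trefoil has determinant 3.
  Number of Fox p-colorings (p prime) is p^2 if p = 3, else p.
  Since 17 does not divide 3, only trivial (constant) colorings exist.
  (So the trial a0 = 13, a1 = 8 with a0 != a1 does NOT extend to a valid coloring of the whole trefoil: the other two crossing relations require 3*(a1 - a0) = 0 (mod 17), which fails.)
  Total colorings = 17
Step 3: a2 = 3, total Fox 17-colorings = 17

3


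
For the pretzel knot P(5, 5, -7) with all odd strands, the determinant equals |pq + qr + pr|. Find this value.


Step 1: Compute pq + qr + pr.
pq = 5*5 = 25
qr = 5*(-7) = -35
pr = 5*(-7) = -35
pq + qr + pr = 25 + (-35) + (-35) = -45
Step 2: Take absolute value.
det(P(5,5,-7)) = |-45| = 45

45


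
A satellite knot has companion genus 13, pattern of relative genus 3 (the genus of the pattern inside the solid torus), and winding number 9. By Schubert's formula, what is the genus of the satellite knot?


Schubert: g(satellite) = g_rel(pattern) + |winding| * g(companion),
where g_rel(pattern) is the genus of the pattern relative to the solid torus.
= 3 + 9 * 13
= 3 + 117 = 120

120


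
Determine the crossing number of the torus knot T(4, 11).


For a torus knot T(p, q) with gcd(p,q)=1,
the crossing number is min(p*(q-1), q*(p-1)).
p*(q-1) = 4*10 = 40
q*(p-1) = 11*3 = 33
min(40, 33) = 33

33


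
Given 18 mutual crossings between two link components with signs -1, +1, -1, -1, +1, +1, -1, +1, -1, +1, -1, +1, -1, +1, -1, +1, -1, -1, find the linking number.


Step 1: Count positive crossings: 8
Step 2: Count negative crossings: 10
Step 3: Sum of signs = 8 - 10 = -2
Step 4: Linking number = sum/2 = -2/2 = -1

-1


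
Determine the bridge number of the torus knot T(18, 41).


The bridge number of T(p,q) is min(p,q).
min(18, 41) = 18

18


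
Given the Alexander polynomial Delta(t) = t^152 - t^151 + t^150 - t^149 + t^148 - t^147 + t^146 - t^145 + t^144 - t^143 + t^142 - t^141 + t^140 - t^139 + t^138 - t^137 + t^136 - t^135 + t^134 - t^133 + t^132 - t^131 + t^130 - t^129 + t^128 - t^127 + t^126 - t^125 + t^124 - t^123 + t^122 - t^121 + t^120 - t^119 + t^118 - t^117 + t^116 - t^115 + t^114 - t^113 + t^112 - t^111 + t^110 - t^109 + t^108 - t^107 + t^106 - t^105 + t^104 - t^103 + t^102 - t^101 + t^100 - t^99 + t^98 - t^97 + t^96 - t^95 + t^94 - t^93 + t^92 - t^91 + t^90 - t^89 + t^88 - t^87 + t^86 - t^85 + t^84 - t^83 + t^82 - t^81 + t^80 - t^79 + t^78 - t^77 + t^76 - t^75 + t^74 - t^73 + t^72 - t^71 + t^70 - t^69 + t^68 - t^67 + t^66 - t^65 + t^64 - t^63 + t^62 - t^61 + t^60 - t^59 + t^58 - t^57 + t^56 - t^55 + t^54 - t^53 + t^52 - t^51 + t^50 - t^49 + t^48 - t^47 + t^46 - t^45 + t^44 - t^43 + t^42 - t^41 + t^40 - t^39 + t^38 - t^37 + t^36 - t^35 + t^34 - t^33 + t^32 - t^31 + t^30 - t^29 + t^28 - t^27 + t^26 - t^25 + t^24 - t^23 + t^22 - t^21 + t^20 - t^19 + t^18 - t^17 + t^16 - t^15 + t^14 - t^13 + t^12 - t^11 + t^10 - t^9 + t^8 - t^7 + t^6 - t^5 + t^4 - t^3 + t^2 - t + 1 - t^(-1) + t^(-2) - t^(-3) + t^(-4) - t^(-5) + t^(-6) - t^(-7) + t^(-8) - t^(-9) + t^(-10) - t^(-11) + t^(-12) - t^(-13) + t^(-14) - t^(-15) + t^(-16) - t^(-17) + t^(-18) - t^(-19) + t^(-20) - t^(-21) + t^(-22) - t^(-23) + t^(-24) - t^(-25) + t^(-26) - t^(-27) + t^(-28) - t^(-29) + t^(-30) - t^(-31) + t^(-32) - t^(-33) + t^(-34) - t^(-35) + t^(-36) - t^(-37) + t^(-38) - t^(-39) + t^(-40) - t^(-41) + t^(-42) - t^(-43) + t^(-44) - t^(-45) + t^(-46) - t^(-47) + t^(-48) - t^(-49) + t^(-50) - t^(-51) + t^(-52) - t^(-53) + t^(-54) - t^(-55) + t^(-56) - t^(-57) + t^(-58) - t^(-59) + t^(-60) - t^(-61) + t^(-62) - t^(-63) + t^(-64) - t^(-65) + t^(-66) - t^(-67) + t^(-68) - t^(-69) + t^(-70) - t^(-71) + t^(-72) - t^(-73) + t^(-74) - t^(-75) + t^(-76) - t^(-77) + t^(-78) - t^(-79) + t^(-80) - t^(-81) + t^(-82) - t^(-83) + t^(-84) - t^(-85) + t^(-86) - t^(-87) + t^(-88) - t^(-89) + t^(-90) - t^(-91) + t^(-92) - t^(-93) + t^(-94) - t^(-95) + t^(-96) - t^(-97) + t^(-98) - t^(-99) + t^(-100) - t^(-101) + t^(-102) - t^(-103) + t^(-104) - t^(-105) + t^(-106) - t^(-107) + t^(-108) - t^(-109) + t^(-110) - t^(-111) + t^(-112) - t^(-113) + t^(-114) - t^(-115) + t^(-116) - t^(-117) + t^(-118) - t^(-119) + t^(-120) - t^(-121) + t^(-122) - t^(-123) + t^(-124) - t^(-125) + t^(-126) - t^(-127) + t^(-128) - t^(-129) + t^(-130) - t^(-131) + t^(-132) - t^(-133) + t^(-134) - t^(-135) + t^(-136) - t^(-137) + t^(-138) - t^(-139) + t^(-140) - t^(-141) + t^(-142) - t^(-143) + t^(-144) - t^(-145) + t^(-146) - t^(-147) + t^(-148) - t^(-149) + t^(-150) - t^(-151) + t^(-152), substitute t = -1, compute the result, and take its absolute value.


Step 1: The polynomial has 305 terms with alternating signs, exponents from 152 down to -152.
Step 2: Substitute t = -1. The i-th term has coefficient (-1)^i and exponent (m-i),
  so its value is (-1)^i * (-1)^(m-i) = (-1)^m = 1 for every i.
Step 3: All 305 terms equal 1, so Delta(-1) = 305 * (1) = 305
Step 4: |Delta(-1)| = 305

305


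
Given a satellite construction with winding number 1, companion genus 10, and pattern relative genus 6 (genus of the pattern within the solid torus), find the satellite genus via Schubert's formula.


Schubert: g(satellite) = g_rel(pattern) + |winding| * g(companion),
where g_rel(pattern) is the genus of the pattern relative to the solid torus.
= 6 + 1 * 10
= 6 + 10 = 16

16


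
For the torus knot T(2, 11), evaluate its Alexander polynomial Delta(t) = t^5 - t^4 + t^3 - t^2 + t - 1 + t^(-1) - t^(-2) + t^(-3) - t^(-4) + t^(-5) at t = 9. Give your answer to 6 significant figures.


Substituting t = 9 into Delta(t) = t^5 - t^4 + t^3 - t^2 + t - 1 + t^(-1) - t^(-2) + t^(-3) - t^(-4) + t^(-5):
Term values: (59049) + (-6561) + (729) + (-81) + (9) + (-1) + (0.111111) + (-0.0123457) + (0.00137174) + (-0.000152416) + (1.69351e-05)
Sum = 53144.1
Rounded to 6 significant figures: 53144.1

53144.1


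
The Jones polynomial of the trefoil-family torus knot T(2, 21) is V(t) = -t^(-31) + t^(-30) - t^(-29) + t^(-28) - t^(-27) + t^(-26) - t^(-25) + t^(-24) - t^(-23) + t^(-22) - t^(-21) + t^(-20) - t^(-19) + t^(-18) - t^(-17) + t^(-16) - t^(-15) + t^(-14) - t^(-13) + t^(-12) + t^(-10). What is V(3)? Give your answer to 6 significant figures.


Substituting t = 3 into V(t) = -t^(-31) + t^(-30) - t^(-29) + t^(-28) - t^(-27) + t^(-26) - t^(-25) + t^(-24) - t^(-23) + t^(-22) - t^(-21) + t^(-20) - t^(-19) + t^(-18) - t^(-17) + t^(-16) - t^(-15) + t^(-14) - t^(-13) + t^(-12) + t^(-10):
  (-)t^(-31) = -1.61898e-15
  (+)t^(-30) = 4.85694e-15
  (-)t^(-29) = -1.45708e-14
  (+)t^(-28) = 4.37124e-14
  (-)t^(-27) = -1.31137e-13
  (+)t^(-26) = 3.93412e-13
  (-)t^(-25) = -1.18024e-12
  (+)t^(-24) = 3.54071e-12
  (-)t^(-23) = -1.06221e-11
  (+)t^(-22) = 3.18664e-11
  (-)t^(-21) = -9.55991e-11
  (+)t^(-20) = 2.86797e-10
  (-)t^(-19) = -8.60392e-10
  (+)t^(-18) = 2.58117e-09
  (-)t^(-17) = -7.74352e-09
  (+)t^(-16) = 2.32306e-08
  (-)t^(-15) = -6.96917e-08
  (+)t^(-14) = 2.09075e-07
  (-)t^(-13) = -6.27225e-07
  (+)t^(-12) = 1.88168e-06
  (+)t^(-10) = 1.69351e-05
Sum = (-1.61898e-15) + (4.85694e-15) + (-1.45708e-14) + (4.37124e-14) + (-1.31137e-13) + (3.93412e-13) + (-1.18024e-12) + (3.54071e-12) + (-1.06221e-11) + (3.18664e-11) + (-9.55991e-11) + (2.86797e-10) + (-8.60392e-10) + (2.58117e-09) + (-7.74352e-09) + (2.32306e-08) + (-6.96917e-08) + (2.09075e-07) + (-6.27225e-07) + (1.88168e-06) + (1.69351e-05)
= 1.834634513e-05
Rounded to 6 significant figures: 1.83463e-05

1.83463e-05


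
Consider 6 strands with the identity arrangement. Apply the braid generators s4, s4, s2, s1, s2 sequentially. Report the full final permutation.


Starting with identity [1, 2, 3, 4, 5, 6].
Apply generators in sequence:
  After s4: [1, 2, 3, 5, 4, 6]
  After s4: [1, 2, 3, 4, 5, 6]
  After s2: [1, 3, 2, 4, 5, 6]
  After s1: [3, 1, 2, 4, 5, 6]
  After s2: [3, 2, 1, 4, 5, 6]
Final permutation: [3, 2, 1, 4, 5, 6]

[3, 2, 1, 4, 5, 6]


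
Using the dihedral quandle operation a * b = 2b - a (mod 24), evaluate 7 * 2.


7 * 2 = 2*2 - 7 mod 24
= 4 - 7 mod 24
= -3 mod 24 = 21

21


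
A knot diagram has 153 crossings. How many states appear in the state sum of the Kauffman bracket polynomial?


Each crossing contributes 2 choices (A-smoothing or B-smoothing).
Total states = 2^153 = 11417981541647679048466287755595961091061972992

11417981541647679048466287755595961091061972992


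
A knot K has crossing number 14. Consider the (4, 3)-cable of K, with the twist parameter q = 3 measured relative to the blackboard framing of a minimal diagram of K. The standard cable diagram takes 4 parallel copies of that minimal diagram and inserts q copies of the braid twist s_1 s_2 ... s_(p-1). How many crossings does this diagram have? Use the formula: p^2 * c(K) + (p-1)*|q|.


Step 1: Each of the c(K) crossings of the companion diagram becomes p*p = p^2 crossings among the p parallel strands, and each of the |q| twists s_1 s_2 ... s_(p-1) adds (p-1) crossings.
  Crossings = p^2 * c(K) + (p-1)*|q|
Step 2: = 4^2 * 14 + (4-1)*3
Step 3: = 16*14 + 3*3
Step 4: = 224 + 9 = 233

233


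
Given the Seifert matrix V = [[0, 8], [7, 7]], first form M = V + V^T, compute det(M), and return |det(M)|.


Step 1: Form V + V^T where V = [[0, 8], [7, 7]]
  V^T = [[0, 7], [8, 7]]
  V + V^T = [[0, 15], [15, 14]]
Step 2: det(V + V^T) = 0*14 - 15*15
  = 0 - 225 = -225
Step 3: Knot determinant = |det(V + V^T)| = |-225| = 225

225


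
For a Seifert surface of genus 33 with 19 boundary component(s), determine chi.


chi = 2 - 2g - b
= 2 - 2*33 - 19
= 2 - 66 - 19 = -83

-83


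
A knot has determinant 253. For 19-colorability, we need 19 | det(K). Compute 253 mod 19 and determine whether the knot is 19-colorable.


Step 1: A knot is p-colorable if and only if p divides its determinant.
Step 2: Compute 253 mod 19.
253 = 13 * 19 + 6
Step 3: 253 mod 19 = 6
Step 4: The knot is 19-colorable: no

6


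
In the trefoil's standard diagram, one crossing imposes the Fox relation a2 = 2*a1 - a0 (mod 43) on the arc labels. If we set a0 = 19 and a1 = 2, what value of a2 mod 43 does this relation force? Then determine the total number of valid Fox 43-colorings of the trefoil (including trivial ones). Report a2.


Step 1: Apply the given crossing relation 2*a1 - a0 - a2 = 0 (mod 43).
  a2 = 2*a1 - a0 mod 43
  a2 = 2*2 - 19 mod 43
  a2 = 4 - 19 mod 43
  a2 = -15 mod 43 = 28
Step 2: The trefoil has determinant 3.
  Number of Fox p-colorings (p prime) is p^2 if p = 3, else p.
  Since 43 does not divide 3, only trivial (constant) colorings exist.
  (So the trial a0 = 19, a1 = 2 with a0 != a1 does NOT extend to a valid coloring of the whole trefoil: the other two crossing relations require 3*(a1 - a0) = 0 (mod 43), which fails.)
  Total colorings = 43
Step 3: a2 = 28, total Fox 43-colorings = 43

28


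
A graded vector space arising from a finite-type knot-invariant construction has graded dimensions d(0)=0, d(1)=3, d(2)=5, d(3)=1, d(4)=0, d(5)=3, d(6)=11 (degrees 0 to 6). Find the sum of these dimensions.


Total dimension = d(0) + d(1) + ... + d(6)
= 0 + 3 + 5 + 1 + 0 + 3 + 11
= 23

23


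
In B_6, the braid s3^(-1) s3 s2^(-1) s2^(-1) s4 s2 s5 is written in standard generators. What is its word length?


The word length counts the number of generators (including inverses).
Listing each generator: s3^(-1), s3, s2^(-1), s2^(-1), s4, s2, s5
There are 7 generators in this braid word.

7


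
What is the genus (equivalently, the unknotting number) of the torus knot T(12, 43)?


For a torus knot T(p,q), both the unknotting number and genus equal (p-1)(q-1)/2.
= (12-1)(43-1)/2
= 11*42/2
= 462/2 = 231

231


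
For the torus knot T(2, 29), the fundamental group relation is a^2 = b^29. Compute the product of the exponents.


The relation is a^2 = b^29.
Product of exponents = 2 * 29
= 58

58


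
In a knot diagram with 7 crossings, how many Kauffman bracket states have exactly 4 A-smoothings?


We choose which 4 of 7 crossings get A-smoothings.
C(7, 4) = 7! / (4! * 3!)
= 35

35


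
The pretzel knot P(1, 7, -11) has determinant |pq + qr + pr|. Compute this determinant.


Step 1: Compute pq + qr + pr.
pq = 1*7 = 7
qr = 7*(-11) = -77
pr = 1*(-11) = -11
pq + qr + pr = 7 + (-77) + (-11) = -81
Step 2: Take absolute value.
det(P(1,7,-11)) = |-81| = 81

81


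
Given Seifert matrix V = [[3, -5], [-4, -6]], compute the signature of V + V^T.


Step 1: V + V^T = [[6, -9], [-9, -12]]
Step 2: trace = -6, det = -153
Step 3: Discriminant = (-6)^2 - 4*(-153) = 648
Step 4: Eigenvalues: 9.72792, -15.7279
Step 5: Signature = (# positive eigenvalues) - (# negative eigenvalues) = 0

0


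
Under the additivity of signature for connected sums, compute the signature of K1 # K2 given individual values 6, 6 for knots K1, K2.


The signature is additive under connected sum.
signature(K1 # K2) = (6) + (6)
= 12

12


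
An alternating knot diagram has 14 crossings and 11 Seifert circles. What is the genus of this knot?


For alternating knots, g = (c - s + 1)/2.
= (14 - 11 + 1)/2
= 4/2 = 2

2


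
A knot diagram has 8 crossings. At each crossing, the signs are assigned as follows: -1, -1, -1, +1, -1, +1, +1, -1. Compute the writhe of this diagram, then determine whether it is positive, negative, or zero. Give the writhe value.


Step 1: Count positive crossings (+1).
Positive crossings: 3
Step 2: Count negative crossings (-1).
Negative crossings: 5
Step 3: Writhe = (positive) - (negative)
w = 3 - 5 = -2
Step 4: |w| = 2, and w is negative

-2


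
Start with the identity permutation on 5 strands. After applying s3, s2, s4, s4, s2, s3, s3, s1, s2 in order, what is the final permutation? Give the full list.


Starting with identity [1, 2, 3, 4, 5].
Apply generators in sequence:
  After s3: [1, 2, 4, 3, 5]
  After s2: [1, 4, 2, 3, 5]
  After s4: [1, 4, 2, 5, 3]
  After s4: [1, 4, 2, 3, 5]
  After s2: [1, 2, 4, 3, 5]
  After s3: [1, 2, 3, 4, 5]
  After s3: [1, 2, 4, 3, 5]
  After s1: [2, 1, 4, 3, 5]
  After s2: [2, 4, 1, 3, 5]
Final permutation: [2, 4, 1, 3, 5]

[2, 4, 1, 3, 5]
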